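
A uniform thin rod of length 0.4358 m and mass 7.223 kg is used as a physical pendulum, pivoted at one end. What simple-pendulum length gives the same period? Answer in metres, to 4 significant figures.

0.2905 m

The equivalent simple-pendulum length is L_eq = I/(md), where I is about the pivot and d = 0.21790 m.
I_cm = (1/12)mL² = 0.11432 kg·m², so I = I_cm + md² = 0.11432 + 0.34295 = 0.45727 kg·m².
L_eq = 0.45727/(7.223 × 0.21790) = 0.2905 m.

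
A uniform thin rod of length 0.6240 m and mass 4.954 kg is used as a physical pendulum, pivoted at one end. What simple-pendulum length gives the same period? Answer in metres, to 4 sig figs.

0.4160 m

The equivalent simple-pendulum length is L_eq = I/(md), where I is about the pivot and d = 0.31200 m.
I_cm = (1/12)mL² = 0.16075 kg·m², so I = I_cm + md² = 0.16075 + 0.48224 = 0.64299 kg·m².
L_eq = 0.64299/(4.954 × 0.31200) = 0.4160 m.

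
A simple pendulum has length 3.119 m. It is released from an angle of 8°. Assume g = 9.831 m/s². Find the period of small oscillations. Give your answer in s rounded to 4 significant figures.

T = 2π√(L/g) = 2π√(3.119/9.831) = 2π × 0.56326 = 3.539 s.

3.539 s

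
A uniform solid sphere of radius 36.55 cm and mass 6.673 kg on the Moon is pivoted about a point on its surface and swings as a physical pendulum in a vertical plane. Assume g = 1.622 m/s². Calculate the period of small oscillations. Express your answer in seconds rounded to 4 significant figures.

3.529 s

I_cm = (2/5)mr² = 0.35658 kg·m². The pivot is at distance d = 0.3655 m from the centre of mass.
By the parallel-axis theorem, I = I_cm + md² = 0.35658 + 0.89145 = 1.2480 kg·m².
T = 2π√(I/(mgd)) = 2π√(1.2480/(6.673 × 1.622 × 0.3655)) = 3.529 s.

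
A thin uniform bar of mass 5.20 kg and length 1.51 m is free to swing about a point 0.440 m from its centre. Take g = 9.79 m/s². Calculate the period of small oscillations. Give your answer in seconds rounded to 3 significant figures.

For a physical pendulum T = 2π√(I/(mgd)), with d = 0.4400 m from pivot to centre of mass.
I_cm = mL²/12 = 5.20 × 1.51²/12 = 0.9880 kg·m²; I = I_cm + md² = 0.9880 + 5.20 × 0.4400² = 1.995 kg·m².
T = 2π√(1.995/(5.20 × 9.79 × 0.4400)) = 1.88 s.

1.88 s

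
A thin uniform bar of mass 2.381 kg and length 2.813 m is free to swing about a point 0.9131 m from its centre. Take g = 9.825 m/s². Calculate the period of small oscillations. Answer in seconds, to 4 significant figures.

2.563 s

For a physical pendulum T = 2π√(I/(mgd)), with d = 0.91310 m from pivot to centre of mass.
I_cm = mL²/12 = 2.381 × 2.813²/12 = 1.5701 kg·m²; I = I_cm + md² = 1.5701 + 2.381 × 0.91310² = 3.5552 kg·m².
T = 2π√(3.5552/(2.381 × 9.825 × 0.91310)) = 2.563 s.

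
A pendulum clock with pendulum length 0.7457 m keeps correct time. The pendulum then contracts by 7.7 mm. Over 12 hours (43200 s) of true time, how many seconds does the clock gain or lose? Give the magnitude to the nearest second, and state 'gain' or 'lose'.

T ∝ √L, so T'/T = √(0.73800/0.7457) = 0.994824.
In 43200 s of true time the clock registers 43200/0.994824 = 43424.8 s, so it gains 225 s.

gain 225 s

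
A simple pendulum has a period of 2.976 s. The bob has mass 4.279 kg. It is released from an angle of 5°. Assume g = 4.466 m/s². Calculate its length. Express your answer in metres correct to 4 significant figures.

1.002 m

From T = 2π√(L/g), L = gT²/(4π²) = 4.466 × 2.9760²/(4π²) = 1.002 m.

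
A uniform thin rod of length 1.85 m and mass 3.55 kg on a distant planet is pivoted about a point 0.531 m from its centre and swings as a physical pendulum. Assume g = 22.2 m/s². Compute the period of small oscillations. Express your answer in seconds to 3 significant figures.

For a physical pendulum T = 2π√(I/(mgd)), with d = 0.5310 m from pivot to centre of mass.
I_cm = mL²/12 = 3.55 × 1.85²/12 = 1.012 kg·m²; I = I_cm + md² = 1.012 + 3.55 × 0.5310² = 2.013 kg·m².
T = 2π√(2.013/(3.55 × 22.2 × 0.5310)) = 1.38 s.

1.38 s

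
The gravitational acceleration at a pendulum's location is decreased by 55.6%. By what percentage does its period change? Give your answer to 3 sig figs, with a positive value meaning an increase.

T ∝ 1/√g, so T'/T = 1/√(0.4440) = 1.501.
Percentage change in T = (1.501 − 1) × 100% = 50.1%.

50.1%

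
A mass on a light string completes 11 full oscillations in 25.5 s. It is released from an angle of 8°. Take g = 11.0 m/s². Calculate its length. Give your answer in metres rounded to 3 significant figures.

T = 25.5/11 = 2.318 s.
From T = 2π√(L/g), L = gT²/(4π²) = 11.0 × 2.318²/(4π²) = 1.50 m.

1.50 m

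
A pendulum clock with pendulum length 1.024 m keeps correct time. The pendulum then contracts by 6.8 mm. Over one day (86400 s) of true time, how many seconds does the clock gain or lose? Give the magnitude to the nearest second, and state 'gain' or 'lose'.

T ∝ √L, so T'/T = √(1.01720/1.024) = 0.996674.
In 86400 s of true time the clock registers 86400/0.996674 = 86688.3 s, so it gains 288 s.

gain 288 s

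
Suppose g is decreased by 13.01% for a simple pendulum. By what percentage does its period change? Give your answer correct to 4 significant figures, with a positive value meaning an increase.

T ∝ 1/√g, so T'/T = 1/√(0.86990) = 1.0722.
Percentage change in T = (1.0722 − 1) × 100% = 7.217%.

7.217%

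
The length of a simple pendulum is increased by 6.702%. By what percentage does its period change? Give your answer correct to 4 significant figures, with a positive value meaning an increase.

3.297%

T ∝ √L, so T'/T = √(1.0670) = 1.0330.
Percentage change in T = (1.0330 − 1) × 100% = 3.297%.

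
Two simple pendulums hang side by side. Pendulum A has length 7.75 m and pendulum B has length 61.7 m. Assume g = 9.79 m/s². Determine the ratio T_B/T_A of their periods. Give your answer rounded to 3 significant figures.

2.82

T ∝ √L, so T_B/T_A = √(L_B/L_A) = √(61.7/7.75) = 2.82.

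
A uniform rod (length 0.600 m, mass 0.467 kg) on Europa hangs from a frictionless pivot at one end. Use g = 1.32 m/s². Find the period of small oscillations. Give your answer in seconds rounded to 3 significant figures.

For a physical pendulum T = 2π√(I/(mgd)), with d = 0.3000 m from pivot to centre of mass.
I_cm = mL²/12 = 0.467 × 0.600²/12 = 0.01401 kg·m²; I = I_cm + md² = 0.01401 + 0.467 × 0.3000² = 0.05604 kg·m².
T = 2π√(0.05604/(0.467 × 1.32 × 0.3000)) = 3.46 s.

3.46 s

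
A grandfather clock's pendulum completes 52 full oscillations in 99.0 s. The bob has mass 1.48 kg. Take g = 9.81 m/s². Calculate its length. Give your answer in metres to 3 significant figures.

0.901 m

T = 99.0/52 = 1.904 s.
From T = 2π√(L/g), L = gT²/(4π²) = 9.81 × 1.904²/(4π²) = 0.901 m.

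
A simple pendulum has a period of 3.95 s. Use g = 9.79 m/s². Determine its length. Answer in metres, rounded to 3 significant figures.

3.87 m

From T = 2π√(L/g), L = gT²/(4π²) = 9.79 × 3.950²/(4π²) = 3.87 m.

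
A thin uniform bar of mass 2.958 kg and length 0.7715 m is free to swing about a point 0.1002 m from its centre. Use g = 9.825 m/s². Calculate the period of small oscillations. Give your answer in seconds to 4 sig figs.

1.547 s

For a physical pendulum T = 2π√(I/(mgd)), with d = 0.10020 m from pivot to centre of mass.
I_cm = mL²/12 = 2.958 × 0.7715²/12 = 0.14672 kg·m²; I = I_cm + md² = 0.14672 + 2.958 × 0.10020² = 0.17642 kg·m².
T = 2π√(0.17642/(2.958 × 9.825 × 0.10020)) = 1.547 s.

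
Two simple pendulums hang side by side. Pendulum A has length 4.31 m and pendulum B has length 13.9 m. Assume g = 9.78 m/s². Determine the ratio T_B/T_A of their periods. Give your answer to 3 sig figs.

T ∝ √L, so T_B/T_A = √(L_B/L_A) = √(13.9/4.31) = 1.80.

1.80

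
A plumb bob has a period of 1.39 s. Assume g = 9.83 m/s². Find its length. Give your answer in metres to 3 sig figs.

0.481 m

From T = 2π√(L/g), L = gT²/(4π²) = 9.83 × 1.390²/(4π²) = 0.481 m.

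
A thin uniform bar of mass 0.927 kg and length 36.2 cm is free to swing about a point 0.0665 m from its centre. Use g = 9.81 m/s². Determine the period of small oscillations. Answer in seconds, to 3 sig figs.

For a physical pendulum T = 2π√(I/(mgd)), with d = 0.06650 m from pivot to centre of mass.
I_cm = mL²/12 = 0.927 × 0.362²/12 = 0.01012 kg·m²; I = I_cm + md² = 0.01012 + 0.927 × 0.06650² = 0.01422 kg·m².
T = 2π√(0.01422/(0.927 × 9.81 × 0.06650)) = 0.964 s.

0.964 s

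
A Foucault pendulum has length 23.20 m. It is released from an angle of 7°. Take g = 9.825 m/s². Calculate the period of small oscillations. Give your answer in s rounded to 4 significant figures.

T = 2π√(L/g) = 2π√(23.20/9.825) = 2π × 1.5367 = 9.655 s.

9.655 s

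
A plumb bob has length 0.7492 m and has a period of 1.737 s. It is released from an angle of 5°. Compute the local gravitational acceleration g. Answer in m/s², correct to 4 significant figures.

9.803 m/s²

From T = 2π√(L/g), g = 4π²L/T² = 4π² × 0.7492/1.7370² = 9.803 m/s².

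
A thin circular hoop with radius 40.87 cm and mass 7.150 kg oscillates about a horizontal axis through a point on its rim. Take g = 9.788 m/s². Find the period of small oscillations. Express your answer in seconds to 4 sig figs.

I_cm = mr² = 1.1943 kg·m². The pivot is at distance d = 0.4087 m from the centre of mass.
By the parallel-axis theorem, I = I_cm + md² = 1.1943 + 1.1943 = 2.3886 kg·m².
T = 2π√(I/(mgd)) = 2π√(2.3886/(7.150 × 9.788 × 0.4087)) = 1.816 s.

1.816 s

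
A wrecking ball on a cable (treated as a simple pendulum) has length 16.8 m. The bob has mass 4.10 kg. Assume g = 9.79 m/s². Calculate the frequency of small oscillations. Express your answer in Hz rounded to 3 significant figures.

T = 2π√(L/g) = 2π√(16.8/9.79) = 8.231 s, so f = 1/T = 0.121 Hz.

0.121 Hz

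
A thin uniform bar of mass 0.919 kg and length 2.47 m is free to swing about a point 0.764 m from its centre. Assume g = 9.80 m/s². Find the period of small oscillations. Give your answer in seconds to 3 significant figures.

2.40 s

For a physical pendulum T = 2π√(I/(mgd)), with d = 0.7640 m from pivot to centre of mass.
I_cm = mL²/12 = 0.919 × 2.47²/12 = 0.4672 kg·m²; I = I_cm + md² = 0.4672 + 0.919 × 0.7640² = 1.004 kg·m².
T = 2π√(1.004/(0.919 × 9.80 × 0.7640)) = 2.40 s.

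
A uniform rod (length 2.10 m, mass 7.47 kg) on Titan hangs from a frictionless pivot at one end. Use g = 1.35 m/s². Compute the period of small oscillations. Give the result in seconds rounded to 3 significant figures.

6.40 s

For a physical pendulum T = 2π√(I/(mgd)), with d = 1.050 m from pivot to centre of mass.
I_cm = mL²/12 = 7.47 × 2.10²/12 = 2.745 kg·m²; I = I_cm + md² = 2.745 + 7.47 × 1.050² = 10.98 kg·m².
T = 2π√(10.98/(7.47 × 1.35 × 1.050)) = 6.40 s.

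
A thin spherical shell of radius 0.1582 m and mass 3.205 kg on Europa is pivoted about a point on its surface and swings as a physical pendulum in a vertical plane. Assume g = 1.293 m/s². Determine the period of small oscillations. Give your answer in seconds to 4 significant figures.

I_cm = (2/3)mr² = 0.053475 kg·m². The pivot is at distance d = 0.1582 m from the centre of mass.
By the parallel-axis theorem, I = I_cm + md² = 0.053475 + 0.080212 = 0.13369 kg·m².
T = 2π√(I/(mgd)) = 2π√(0.13369/(3.205 × 1.293 × 0.1582)) = 2.837 s.

2.837 s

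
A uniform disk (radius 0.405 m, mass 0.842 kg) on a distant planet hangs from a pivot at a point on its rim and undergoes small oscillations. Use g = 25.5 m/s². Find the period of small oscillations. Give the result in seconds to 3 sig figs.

0.970 s

I_cm = ½mr² = 0.06905 kg·m². The pivot is at distance d = 0.405 m from the centre of mass.
By the parallel-axis theorem, I = I_cm + md² = 0.06905 + 0.1381 = 0.2072 kg·m².
T = 2π√(I/(mgd)) = 2π√(0.2072/(0.842 × 25.5 × 0.405)) = 0.970 s.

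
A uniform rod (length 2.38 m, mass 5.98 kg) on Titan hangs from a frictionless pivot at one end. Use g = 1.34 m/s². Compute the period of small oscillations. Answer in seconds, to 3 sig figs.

For a physical pendulum T = 2π√(I/(mgd)), with d = 1.190 m from pivot to centre of mass.
I_cm = mL²/12 = 5.98 × 2.38²/12 = 2.823 kg·m²; I = I_cm + md² = 2.823 + 5.98 × 1.190² = 11.29 kg·m².
T = 2π√(11.29/(5.98 × 1.34 × 1.190)) = 6.84 s.

6.84 s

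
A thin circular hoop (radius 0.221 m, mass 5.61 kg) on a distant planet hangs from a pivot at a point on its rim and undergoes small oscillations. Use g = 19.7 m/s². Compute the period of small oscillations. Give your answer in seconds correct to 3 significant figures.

I_cm = mr² = 0.2740 kg·m². The pivot is at distance d = 0.221 m from the centre of mass.
By the parallel-axis theorem, I = I_cm + md² = 0.2740 + 0.2740 = 0.5480 kg·m².
T = 2π√(I/(mgd)) = 2π√(0.5480/(5.61 × 19.7 × 0.221)) = 0.941 s.

0.941 s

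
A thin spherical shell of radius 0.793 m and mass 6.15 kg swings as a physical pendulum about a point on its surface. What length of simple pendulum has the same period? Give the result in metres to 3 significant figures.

1.32 m

The equivalent simple-pendulum length is L_eq = I/(md), where I is about the pivot and d = 0.7930 m.
I_cm = (2/3)mR² = 2.578 kg·m², so I = I_cm + md² = 2.578 + 3.867 = 6.446 kg·m².
L_eq = 6.446/(6.15 × 0.7930) = 1.32 m.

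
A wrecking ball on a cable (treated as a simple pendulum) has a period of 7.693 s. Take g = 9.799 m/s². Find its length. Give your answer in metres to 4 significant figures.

From T = 2π√(L/g), L = gT²/(4π²) = 9.799 × 7.6930²/(4π²) = 14.69 m.

14.69 m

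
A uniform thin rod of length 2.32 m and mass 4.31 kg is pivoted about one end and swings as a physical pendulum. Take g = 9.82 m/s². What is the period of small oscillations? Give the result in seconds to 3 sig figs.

For a physical pendulum T = 2π√(I/(mgd)), with d = 1.160 m from pivot to centre of mass.
I_cm = mL²/12 = 4.31 × 2.32²/12 = 1.933 kg·m²; I = I_cm + md² = 1.933 + 4.31 × 1.160² = 7.733 kg·m².
T = 2π√(7.733/(4.31 × 9.82 × 1.160)) = 2.49 s.

2.49 s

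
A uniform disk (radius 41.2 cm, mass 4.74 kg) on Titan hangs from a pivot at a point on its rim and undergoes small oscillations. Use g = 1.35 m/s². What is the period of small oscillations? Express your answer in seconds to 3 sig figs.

4.25 s

I_cm = ½mr² = 0.4023 kg·m². The pivot is at distance d = 0.412 m from the centre of mass.
By the parallel-axis theorem, I = I_cm + md² = 0.4023 + 0.8046 = 1.207 kg·m².
T = 2π√(I/(mgd)) = 2π√(1.207/(4.74 × 1.35 × 0.412)) = 4.25 s.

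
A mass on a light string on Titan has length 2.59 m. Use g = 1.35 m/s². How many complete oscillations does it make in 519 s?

59

T = 2π√(L/g) = 2π√(2.59/1.35) = 8.703 s.
Number of complete oscillations = ⌊519/8.703⌋ = ⌊59.64⌋ = 59.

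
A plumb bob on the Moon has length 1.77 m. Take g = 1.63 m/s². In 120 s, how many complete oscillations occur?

18

T = 2π√(L/g) = 2π√(1.77/1.63) = 6.547 s.
Number of complete oscillations = ⌊120/6.547⌋ = ⌊18.33⌋ = 18.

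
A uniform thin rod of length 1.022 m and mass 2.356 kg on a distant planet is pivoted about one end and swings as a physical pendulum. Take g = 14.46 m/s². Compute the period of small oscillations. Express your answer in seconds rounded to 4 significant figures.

1.364 s

For a physical pendulum T = 2π√(I/(mgd)), with d = 0.51100 m from pivot to centre of mass.
I_cm = mL²/12 = 2.356 × 1.022²/12 = 0.20507 kg·m²; I = I_cm + md² = 0.20507 + 2.356 × 0.51100² = 0.82027 kg·m².
T = 2π√(0.82027/(2.356 × 14.46 × 0.51100)) = 1.364 s.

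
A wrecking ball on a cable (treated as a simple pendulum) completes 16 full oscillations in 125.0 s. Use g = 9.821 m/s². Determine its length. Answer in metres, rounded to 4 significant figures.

15.18 m

T = 125.0/16 = 7.8125 s.
From T = 2π√(L/g), L = gT²/(4π²) = 9.821 × 7.8125²/(4π²) = 15.18 m.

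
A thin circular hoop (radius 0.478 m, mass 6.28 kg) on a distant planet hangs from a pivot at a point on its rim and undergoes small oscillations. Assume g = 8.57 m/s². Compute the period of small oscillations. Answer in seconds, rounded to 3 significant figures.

I_cm = mr² = 1.435 kg·m². The pivot is at distance d = 0.478 m from the centre of mass.
By the parallel-axis theorem, I = I_cm + md² = 1.435 + 1.435 = 2.870 kg·m².
T = 2π√(I/(mgd)) = 2π√(2.870/(6.28 × 8.57 × 0.478)) = 2.10 s.

2.10 s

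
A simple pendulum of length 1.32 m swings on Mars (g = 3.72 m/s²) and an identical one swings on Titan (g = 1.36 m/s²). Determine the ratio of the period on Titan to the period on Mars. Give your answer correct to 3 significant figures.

T ∝ 1/√g, so T₂/T₁ = √(g₁/g₂) = √(3.72/1.36) = 1.65.

1.65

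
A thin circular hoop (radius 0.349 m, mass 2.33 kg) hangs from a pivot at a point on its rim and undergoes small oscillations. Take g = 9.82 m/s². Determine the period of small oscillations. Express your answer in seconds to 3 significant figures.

1.68 s

I_cm = mr² = 0.2838 kg·m². The pivot is at distance d = 0.349 m from the centre of mass.
By the parallel-axis theorem, I = I_cm + md² = 0.2838 + 0.2838 = 0.5676 kg·m².
T = 2π√(I/(mgd)) = 2π√(0.5676/(2.33 × 9.82 × 0.349)) = 1.68 s.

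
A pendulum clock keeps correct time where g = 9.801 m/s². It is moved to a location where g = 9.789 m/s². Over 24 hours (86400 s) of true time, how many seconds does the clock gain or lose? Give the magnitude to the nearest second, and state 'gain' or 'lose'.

lose 53 s

The clock's period scales as T ∝ 1/√g, so T'/T = √(9.801/9.789) = 1.00061.
In 86400 s of true time the clock registers 86400/1.00061 = 86347.1 s, so it loses 53 s.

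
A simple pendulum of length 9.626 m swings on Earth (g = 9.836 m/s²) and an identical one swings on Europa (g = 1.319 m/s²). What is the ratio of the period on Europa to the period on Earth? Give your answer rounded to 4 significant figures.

T ∝ 1/√g, so T₂/T₁ = √(g₁/g₂) = √(9.836/1.319) = 2.731.

2.731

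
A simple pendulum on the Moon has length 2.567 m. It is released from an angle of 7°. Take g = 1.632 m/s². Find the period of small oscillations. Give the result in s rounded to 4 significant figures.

7.880 s

T = 2π√(L/g) = 2π√(2.567/1.632) = 2π × 1.2542 = 7.880 s.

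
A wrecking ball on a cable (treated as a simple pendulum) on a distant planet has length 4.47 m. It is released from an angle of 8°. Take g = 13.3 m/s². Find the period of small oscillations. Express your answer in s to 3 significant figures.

3.64 s

T = 2π√(L/g) = 2π√(4.47/13.3) = 2π × 0.5797 = 3.64 s.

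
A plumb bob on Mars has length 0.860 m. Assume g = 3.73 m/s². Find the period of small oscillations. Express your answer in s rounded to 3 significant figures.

3.02 s

T = 2π√(L/g) = 2π√(0.860/3.73) = 2π × 0.4802 = 3.02 s.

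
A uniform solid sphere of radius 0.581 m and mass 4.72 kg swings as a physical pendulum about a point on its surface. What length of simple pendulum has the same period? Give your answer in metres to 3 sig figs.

0.813 m

The equivalent simple-pendulum length is L_eq = I/(md), where I is about the pivot and d = 0.5810 m.
I_cm = (2/5)mR² = 0.6373 kg·m², so I = I_cm + md² = 0.6373 + 1.593 = 2.231 kg·m².
L_eq = 2.231/(4.72 × 0.5810) = 0.813 m.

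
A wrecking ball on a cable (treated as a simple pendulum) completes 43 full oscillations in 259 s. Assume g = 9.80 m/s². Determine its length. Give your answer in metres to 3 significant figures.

T = 259/43 = 6.023 s.
From T = 2π√(L/g), L = gT²/(4π²) = 9.80 × 6.023²/(4π²) = 9.01 m.

9.01 m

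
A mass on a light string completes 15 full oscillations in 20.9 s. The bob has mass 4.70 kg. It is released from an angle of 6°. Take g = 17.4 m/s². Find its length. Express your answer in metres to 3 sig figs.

T = 20.9/15 = 1.393 s.
From T = 2π√(L/g), L = gT²/(4π²) = 17.4 × 1.393²/(4π²) = 0.856 m.

0.856 m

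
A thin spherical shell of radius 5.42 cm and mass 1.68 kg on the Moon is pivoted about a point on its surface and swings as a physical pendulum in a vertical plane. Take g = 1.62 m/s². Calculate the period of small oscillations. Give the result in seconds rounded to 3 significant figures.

1.48 s

I_cm = (2/3)mr² = 0.003290 kg·m². The pivot is at distance d = 0.0542 m from the centre of mass.
By the parallel-axis theorem, I = I_cm + md² = 0.003290 + 0.004935 = 0.008225 kg·m².
T = 2π√(I/(mgd)) = 2π√(0.008225/(1.68 × 1.62 × 0.0542)) = 1.48 s.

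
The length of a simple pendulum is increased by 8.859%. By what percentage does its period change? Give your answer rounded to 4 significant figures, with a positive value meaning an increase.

4.336%

T ∝ √L, so T'/T = √(1.0886) = 1.0434.
Percentage change in T = (1.0434 − 1) × 100% = 4.336%.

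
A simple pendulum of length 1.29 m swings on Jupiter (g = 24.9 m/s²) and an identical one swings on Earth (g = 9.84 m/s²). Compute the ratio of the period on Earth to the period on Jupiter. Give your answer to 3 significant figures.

1.59

T ∝ 1/√g, so T₂/T₁ = √(g₁/g₂) = √(24.9/9.84) = 1.59.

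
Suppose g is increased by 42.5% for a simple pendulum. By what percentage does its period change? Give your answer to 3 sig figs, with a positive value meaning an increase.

T ∝ 1/√g, so T'/T = 1/√(1.425) = 0.8377.
Percentage change in T = (0.8377 − 1) × 100% = -16.2%.

-16.2%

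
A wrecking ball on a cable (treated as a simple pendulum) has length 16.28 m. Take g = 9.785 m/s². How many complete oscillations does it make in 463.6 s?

T = 2π√(L/g) = 2π√(16.28/9.785) = 8.1045 s.
Number of complete oscillations = ⌊463.6/8.1045⌋ = ⌊57.203⌋ = 57.

57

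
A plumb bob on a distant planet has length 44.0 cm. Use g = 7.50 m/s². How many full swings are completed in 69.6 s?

T = 2π√(L/g) = 2π√(0.440/7.50) = 1.522 s.
Number of complete oscillations = ⌊69.6/1.522⌋ = ⌊45.73⌋ = 45.

45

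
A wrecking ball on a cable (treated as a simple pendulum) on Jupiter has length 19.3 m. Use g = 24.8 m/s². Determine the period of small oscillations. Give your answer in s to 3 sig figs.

5.54 s

T = 2π√(L/g) = 2π√(19.3/24.8) = 2π × 0.8822 = 5.54 s.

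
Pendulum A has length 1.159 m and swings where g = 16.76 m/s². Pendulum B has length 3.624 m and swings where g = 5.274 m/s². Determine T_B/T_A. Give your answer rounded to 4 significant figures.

T = 2π√(L/g), so T_B/T_A = √((L_B/g_B)/(L_A/g_A)) = √((3.624/5.274)/(1.159/16.76)) = 3.152.

3.152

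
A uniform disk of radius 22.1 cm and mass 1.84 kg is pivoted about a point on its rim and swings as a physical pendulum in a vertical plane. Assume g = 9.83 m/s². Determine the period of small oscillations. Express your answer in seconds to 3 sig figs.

I_cm = ½mr² = 0.04493 kg·m². The pivot is at distance d = 0.221 m from the centre of mass.
By the parallel-axis theorem, I = I_cm + md² = 0.04493 + 0.08987 = 0.1348 kg·m².
T = 2π√(I/(mgd)) = 2π√(0.1348/(1.84 × 9.83 × 0.221)) = 1.15 s.

1.15 s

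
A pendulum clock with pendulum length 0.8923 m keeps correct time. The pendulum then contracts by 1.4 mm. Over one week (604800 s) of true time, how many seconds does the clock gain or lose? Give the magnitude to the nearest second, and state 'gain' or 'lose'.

T ∝ √L, so T'/T = √(0.89090/0.8923) = 0.999215.
In 604800 s of true time the clock registers 604800/0.999215 = 605275.0 s, so it gains 475 s.

gain 475 s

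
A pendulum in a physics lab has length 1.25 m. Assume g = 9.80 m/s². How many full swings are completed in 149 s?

T = 2π√(L/g) = 2π√(1.25/9.80) = 2.244 s.
Number of complete oscillations = ⌊149/2.244⌋ = ⌊66.40⌋ = 66.

66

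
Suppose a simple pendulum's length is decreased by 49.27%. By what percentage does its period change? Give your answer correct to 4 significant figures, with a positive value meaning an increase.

-28.78%

T ∝ √L, so T'/T = √(0.50730) = 0.71225.
Percentage change in T = (0.71225 − 1) × 100% = -28.78%.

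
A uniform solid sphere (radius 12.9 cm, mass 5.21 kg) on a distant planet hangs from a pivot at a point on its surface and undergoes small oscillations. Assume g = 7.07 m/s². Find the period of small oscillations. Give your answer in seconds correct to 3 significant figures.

1.00 s

I_cm = (2/5)mr² = 0.03468 kg·m². The pivot is at distance d = 0.129 m from the centre of mass.
By the parallel-axis theorem, I = I_cm + md² = 0.03468 + 0.08670 = 0.1214 kg·m².
T = 2π√(I/(mgd)) = 2π√(0.1214/(5.21 × 7.07 × 0.129)) = 1.00 s.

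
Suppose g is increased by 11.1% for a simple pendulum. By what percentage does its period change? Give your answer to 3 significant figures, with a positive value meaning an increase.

T ∝ 1/√g, so T'/T = 1/√(1.111) = 0.9487.
Percentage change in T = (0.9487 − 1) × 100% = -5.13%.

-5.13%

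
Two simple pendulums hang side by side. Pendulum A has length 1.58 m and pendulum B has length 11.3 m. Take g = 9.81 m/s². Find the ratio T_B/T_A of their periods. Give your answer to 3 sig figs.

T ∝ √L, so T_B/T_A = √(L_B/L_A) = √(11.3/1.58) = 2.67.

2.67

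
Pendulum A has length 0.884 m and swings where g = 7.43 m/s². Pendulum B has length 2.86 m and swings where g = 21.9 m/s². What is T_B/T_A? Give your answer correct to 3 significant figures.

T = 2π√(L/g), so T_B/T_A = √((L_B/g_B)/(L_A/g_A)) = √((2.86/21.9)/(0.884/7.43)) = 1.05.

1.05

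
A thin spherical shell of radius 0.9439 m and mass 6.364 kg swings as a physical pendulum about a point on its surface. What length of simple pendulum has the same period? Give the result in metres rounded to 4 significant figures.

1.573 m

The equivalent simple-pendulum length is L_eq = I/(md), where I is about the pivot and d = 0.94390 m.
I_cm = (2/3)mR² = 3.7800 kg·m², so I = I_cm + md² = 3.7800 + 5.6700 = 9.4500 kg·m².
L_eq = 9.4500/(6.364 × 0.94390) = 1.573 m.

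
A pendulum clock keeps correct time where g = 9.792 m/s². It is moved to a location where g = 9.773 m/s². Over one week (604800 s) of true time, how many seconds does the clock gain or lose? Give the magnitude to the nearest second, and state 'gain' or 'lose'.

lose 587 s

The clock's period scales as T ∝ 1/√g, so T'/T = √(9.792/9.773) = 1.00097.
In 604800 s of true time the clock registers 604800/1.00097 = 604213.0 s, so it loses 587 s.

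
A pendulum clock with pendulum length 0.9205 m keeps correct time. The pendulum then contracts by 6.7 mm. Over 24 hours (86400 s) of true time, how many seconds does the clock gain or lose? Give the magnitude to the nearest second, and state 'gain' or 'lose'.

gain 316 s

T ∝ √L, so T'/T = √(0.91380/0.9205) = 0.996354.
In 86400 s of true time the clock registers 86400/0.996354 = 86716.2 s, so it gains 316 s.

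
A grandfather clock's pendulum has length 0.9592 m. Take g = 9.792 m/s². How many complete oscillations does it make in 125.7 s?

T = 2π√(L/g) = 2π√(0.9592/9.792) = 1.9665 s.
Number of complete oscillations = ⌊125.7/1.9665⌋ = ⌊63.920⌋ = 63.

63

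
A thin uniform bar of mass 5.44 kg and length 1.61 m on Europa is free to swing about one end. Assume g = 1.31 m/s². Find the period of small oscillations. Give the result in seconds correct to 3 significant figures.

For a physical pendulum T = 2π√(I/(mgd)), with d = 0.8050 m from pivot to centre of mass.
I_cm = mL²/12 = 5.44 × 1.61²/12 = 1.175 kg·m²; I = I_cm + md² = 1.175 + 5.44 × 0.8050² = 4.700 kg·m².
T = 2π√(4.700/(5.44 × 1.31 × 0.8050)) = 5.69 s.

5.69 s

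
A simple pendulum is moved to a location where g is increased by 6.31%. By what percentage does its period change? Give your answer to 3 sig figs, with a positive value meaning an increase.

-3.01%

T ∝ 1/√g, so T'/T = 1/√(1.063) = 0.9699.
Percentage change in T = (0.9699 − 1) × 100% = -3.01%.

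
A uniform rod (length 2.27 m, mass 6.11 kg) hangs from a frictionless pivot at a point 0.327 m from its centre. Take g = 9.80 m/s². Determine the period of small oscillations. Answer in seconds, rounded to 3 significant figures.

2.57 s

For a physical pendulum T = 2π√(I/(mgd)), with d = 0.3270 m from pivot to centre of mass.
I_cm = mL²/12 = 6.11 × 2.27²/12 = 2.624 kg·m²; I = I_cm + md² = 2.624 + 6.11 × 0.3270² = 3.277 kg·m².
T = 2π√(3.277/(6.11 × 9.80 × 0.3270)) = 2.57 s.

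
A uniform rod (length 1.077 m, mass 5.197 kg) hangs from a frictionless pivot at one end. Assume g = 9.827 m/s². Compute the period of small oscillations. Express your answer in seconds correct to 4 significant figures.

1.698 s

For a physical pendulum T = 2π√(I/(mgd)), with d = 0.53850 m from pivot to centre of mass.
I_cm = mL²/12 = 5.197 × 1.077²/12 = 0.50235 kg·m²; I = I_cm + md² = 0.50235 + 5.197 × 0.53850² = 2.0094 kg·m².
T = 2π√(2.0094/(5.197 × 9.827 × 0.53850)) = 1.698 s.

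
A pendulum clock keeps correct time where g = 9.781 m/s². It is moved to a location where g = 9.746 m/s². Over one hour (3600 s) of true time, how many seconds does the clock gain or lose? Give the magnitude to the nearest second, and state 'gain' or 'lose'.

The clock's period scales as T ∝ 1/√g, so T'/T = √(9.781/9.746) = 1.00179.
In 3600 s of true time the clock registers 3600/1.00179 = 3593.6 s, so it loses 6 s.

lose 6 s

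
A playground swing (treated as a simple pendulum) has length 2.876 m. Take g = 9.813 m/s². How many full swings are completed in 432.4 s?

T = 2π√(L/g) = 2π√(2.876/9.813) = 3.4015 s.
Number of complete oscillations = ⌊432.4/3.4015⌋ = ⌊127.12⌋ = 127.

127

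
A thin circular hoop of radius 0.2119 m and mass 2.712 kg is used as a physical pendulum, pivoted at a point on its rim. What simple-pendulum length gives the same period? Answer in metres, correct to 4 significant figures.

The equivalent simple-pendulum length is L_eq = I/(md), where I is about the pivot and d = 0.21190 m.
I_cm = mR² = 0.12177 kg·m², so I = I_cm + md² = 0.12177 + 0.12177 = 0.24355 kg·m².
L_eq = 0.24355/(2.712 × 0.21190) = 0.4238 m.

0.4238 m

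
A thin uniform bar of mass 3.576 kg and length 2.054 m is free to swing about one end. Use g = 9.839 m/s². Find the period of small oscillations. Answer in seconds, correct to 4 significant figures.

For a physical pendulum T = 2π√(I/(mgd)), with d = 1.0270 m from pivot to centre of mass.
I_cm = mL²/12 = 3.576 × 2.054²/12 = 1.2572 kg·m²; I = I_cm + md² = 1.2572 + 3.576 × 1.0270² = 5.0289 kg·m².
T = 2π√(5.0289/(3.576 × 9.839 × 1.0270)) = 2.344 s.

2.344 s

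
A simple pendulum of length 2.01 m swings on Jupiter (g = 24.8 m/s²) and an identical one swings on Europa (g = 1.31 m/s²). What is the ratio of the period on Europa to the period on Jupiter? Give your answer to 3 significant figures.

4.35

T ∝ 1/√g, so T₂/T₁ = √(g₁/g₂) = √(24.8/1.31) = 4.35.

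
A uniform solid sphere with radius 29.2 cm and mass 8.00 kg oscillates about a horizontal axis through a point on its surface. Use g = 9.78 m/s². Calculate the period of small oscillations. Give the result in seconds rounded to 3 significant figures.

I_cm = (2/5)mr² = 0.2728 kg·m². The pivot is at distance d = 0.292 m from the centre of mass.
By the parallel-axis theorem, I = I_cm + md² = 0.2728 + 0.6821 = 0.9550 kg·m².
T = 2π√(I/(mgd)) = 2π√(0.9550/(8.00 × 9.78 × 0.292)) = 1.28 s.

1.28 s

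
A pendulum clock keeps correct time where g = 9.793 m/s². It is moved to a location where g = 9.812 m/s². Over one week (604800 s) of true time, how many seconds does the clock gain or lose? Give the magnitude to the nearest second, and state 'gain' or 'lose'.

The clock's period scales as T ∝ 1/√g, so T'/T = √(9.793/9.812) = 0.999031.
In 604800 s of true time the clock registers 604800/0.999031 = 605386.4 s, so it gains 586 s.

gain 586 s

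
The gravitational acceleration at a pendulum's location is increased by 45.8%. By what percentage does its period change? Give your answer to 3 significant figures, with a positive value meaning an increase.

-17.2%

T ∝ 1/√g, so T'/T = 1/√(1.458) = 0.8282.
Percentage change in T = (0.8282 − 1) × 100% = -17.2%.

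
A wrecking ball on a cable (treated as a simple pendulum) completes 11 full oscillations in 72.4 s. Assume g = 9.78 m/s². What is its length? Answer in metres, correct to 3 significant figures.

T = 72.4/11 = 6.582 s.
From T = 2π√(L/g), L = gT²/(4π²) = 9.78 × 6.582²/(4π²) = 10.7 m.

10.7 m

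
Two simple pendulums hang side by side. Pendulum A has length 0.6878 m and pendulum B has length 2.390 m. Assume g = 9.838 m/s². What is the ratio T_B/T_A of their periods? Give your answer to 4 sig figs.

T ∝ √L, so T_B/T_A = √(L_B/L_A) = √(2.390/0.6878) = 1.864.

1.864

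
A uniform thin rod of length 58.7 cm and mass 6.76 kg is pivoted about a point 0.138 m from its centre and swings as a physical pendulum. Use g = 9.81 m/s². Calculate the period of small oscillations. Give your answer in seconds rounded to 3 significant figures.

For a physical pendulum T = 2π√(I/(mgd)), with d = 0.1380 m from pivot to centre of mass.
I_cm = mL²/12 = 6.76 × 0.587²/12 = 0.1941 kg·m²; I = I_cm + md² = 0.1941 + 6.76 × 0.1380² = 0.3228 kg·m².
T = 2π√(0.3228/(6.76 × 9.81 × 0.1380)) = 1.18 s.

1.18 s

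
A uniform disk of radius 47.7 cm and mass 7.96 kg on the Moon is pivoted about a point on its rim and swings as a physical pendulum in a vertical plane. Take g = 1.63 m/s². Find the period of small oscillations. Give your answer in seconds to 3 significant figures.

I_cm = ½mr² = 0.9056 kg·m². The pivot is at distance d = 0.477 m from the centre of mass.
By the parallel-axis theorem, I = I_cm + md² = 0.9056 + 1.811 = 2.717 kg·m².
T = 2π√(I/(mgd)) = 2π√(2.717/(7.96 × 1.63 × 0.477)) = 4.16 s.

4.16 s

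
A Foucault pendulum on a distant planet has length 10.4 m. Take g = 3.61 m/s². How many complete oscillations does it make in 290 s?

27

T = 2π√(L/g) = 2π√(10.4/3.61) = 10.66 s.
Number of complete oscillations = ⌊290/10.66⌋ = ⌊27.19⌋ = 27.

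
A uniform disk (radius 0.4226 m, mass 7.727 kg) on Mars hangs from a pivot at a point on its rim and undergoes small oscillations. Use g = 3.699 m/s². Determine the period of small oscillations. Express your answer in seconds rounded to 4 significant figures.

2.601 s

I_cm = ½mr² = 0.68999 kg·m². The pivot is at distance d = 0.4226 m from the centre of mass.
By the parallel-axis theorem, I = I_cm + md² = 0.68999 + 1.3800 = 2.0700 kg·m².
T = 2π√(I/(mgd)) = 2π√(2.0700/(7.727 × 3.699 × 0.4226)) = 2.601 s.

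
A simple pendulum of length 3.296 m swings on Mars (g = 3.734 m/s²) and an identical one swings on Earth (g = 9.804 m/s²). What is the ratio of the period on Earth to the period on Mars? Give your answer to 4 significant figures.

T ∝ 1/√g, so T₂/T₁ = √(g₁/g₂) = √(3.734/9.804) = 0.6171.

0.6171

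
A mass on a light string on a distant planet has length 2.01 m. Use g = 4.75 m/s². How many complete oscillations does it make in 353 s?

T = 2π√(L/g) = 2π√(2.01/4.75) = 4.087 s.
Number of complete oscillations = ⌊353/4.087⌋ = ⌊86.37⌋ = 86.

86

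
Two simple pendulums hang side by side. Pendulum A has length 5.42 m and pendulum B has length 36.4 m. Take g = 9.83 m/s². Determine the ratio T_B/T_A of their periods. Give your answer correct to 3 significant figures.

T ∝ √L, so T_B/T_A = √(L_B/L_A) = √(36.4/5.42) = 2.59.

2.59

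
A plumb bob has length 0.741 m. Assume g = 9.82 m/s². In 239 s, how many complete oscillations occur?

138

T = 2π√(L/g) = 2π√(0.741/9.82) = 1.726 s.
Number of complete oscillations = ⌊239/1.726⌋ = ⌊138.5⌋ = 138.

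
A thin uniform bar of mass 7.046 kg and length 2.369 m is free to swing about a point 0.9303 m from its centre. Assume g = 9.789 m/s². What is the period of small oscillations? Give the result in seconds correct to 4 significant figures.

For a physical pendulum T = 2π√(I/(mgd)), with d = 0.93030 m from pivot to centre of mass.
I_cm = mL²/12 = 7.046 × 2.369²/12 = 3.2953 kg·m²; I = I_cm + md² = 3.2953 + 7.046 × 0.93030² = 9.3933 kg·m².
T = 2π√(9.3933/(7.046 × 9.789 × 0.93030)) = 2.404 s.

2.404 s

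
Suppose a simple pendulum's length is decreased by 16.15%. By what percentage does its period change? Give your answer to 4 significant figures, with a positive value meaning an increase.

-8.430%

T ∝ √L, so T'/T = √(0.83850) = 0.91570.
Percentage change in T = (0.91570 − 1) × 100% = -8.430%.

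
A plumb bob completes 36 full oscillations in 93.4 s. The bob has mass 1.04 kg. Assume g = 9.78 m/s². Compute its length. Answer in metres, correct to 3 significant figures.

1.67 m

T = 93.4/36 = 2.594 s.
From T = 2π√(L/g), L = gT²/(4π²) = 9.78 × 2.594²/(4π²) = 1.67 m.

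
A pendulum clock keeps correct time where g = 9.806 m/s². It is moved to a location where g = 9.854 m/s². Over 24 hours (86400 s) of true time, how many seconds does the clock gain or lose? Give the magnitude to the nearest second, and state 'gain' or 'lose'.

gain 211 s

The clock's period scales as T ∝ 1/√g, so T'/T = √(9.806/9.854) = 0.997561.
In 86400 s of true time the clock registers 86400/0.997561 = 86611.2 s, so it gains 211 s.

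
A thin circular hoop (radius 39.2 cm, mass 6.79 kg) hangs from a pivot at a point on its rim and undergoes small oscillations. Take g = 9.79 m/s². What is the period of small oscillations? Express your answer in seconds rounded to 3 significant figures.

I_cm = mr² = 1.043 kg·m². The pivot is at distance d = 0.392 m from the centre of mass.
By the parallel-axis theorem, I = I_cm + md² = 1.043 + 1.043 = 2.087 kg·m².
T = 2π√(I/(mgd)) = 2π√(2.087/(6.79 × 9.79 × 0.392)) = 1.78 s.

1.78 s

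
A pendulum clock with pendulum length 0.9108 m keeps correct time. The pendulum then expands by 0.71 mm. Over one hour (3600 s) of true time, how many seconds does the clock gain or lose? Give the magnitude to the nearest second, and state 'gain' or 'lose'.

T ∝ √L, so T'/T = √(0.91151/0.9108) = 1.00039.
In 3600 s of true time the clock registers 3600/1.00039 = 3598.6 s, so it loses 1 s.

lose 1 s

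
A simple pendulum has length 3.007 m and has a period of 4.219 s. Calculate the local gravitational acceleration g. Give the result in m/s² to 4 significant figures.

6.669 m/s²

From T = 2π√(L/g), g = 4π²L/T² = 4π² × 3.007/4.2190² = 6.669 m/s².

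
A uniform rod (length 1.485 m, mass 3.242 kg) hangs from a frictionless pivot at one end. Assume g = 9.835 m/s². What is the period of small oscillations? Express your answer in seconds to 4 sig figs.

1.993 s

For a physical pendulum T = 2π√(I/(mgd)), with d = 0.74250 m from pivot to centre of mass.
I_cm = mL²/12 = 3.242 × 1.485²/12 = 0.59578 kg·m²; I = I_cm + md² = 0.59578 + 3.242 × 0.74250² = 2.3831 kg·m².
T = 2π√(2.3831/(3.242 × 9.835 × 0.74250)) = 1.993 s.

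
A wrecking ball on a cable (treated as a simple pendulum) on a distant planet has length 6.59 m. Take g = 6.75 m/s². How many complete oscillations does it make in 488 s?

78

T = 2π√(L/g) = 2π√(6.59/6.75) = 6.208 s.
Number of complete oscillations = ⌊488/6.208⌋ = ⌊78.60⌋ = 78.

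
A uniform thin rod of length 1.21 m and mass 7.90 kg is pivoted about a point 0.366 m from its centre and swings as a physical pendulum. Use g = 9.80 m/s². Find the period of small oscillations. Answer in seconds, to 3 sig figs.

1.68 s

For a physical pendulum T = 2π√(I/(mgd)), with d = 0.3660 m from pivot to centre of mass.
I_cm = mL²/12 = 7.90 × 1.21²/12 = 0.9639 kg·m²; I = I_cm + md² = 0.9639 + 7.90 × 0.3660² = 2.022 kg·m².
T = 2π√(2.022/(7.90 × 9.80 × 0.3660)) = 1.68 s.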